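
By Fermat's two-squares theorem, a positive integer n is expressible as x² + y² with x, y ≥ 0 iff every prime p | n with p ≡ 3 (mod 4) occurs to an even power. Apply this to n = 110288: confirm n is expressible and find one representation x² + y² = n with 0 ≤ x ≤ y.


Step 1: Factor n = 110288 = 2^4 · 61 · 113.
Step 2: Check the mod-4 condition on each prime factor: 2 = 2 (special); 61 ≡ 1 (mod 4), exponent 1; 113 ≡ 1 (mod 4), exponent 1.
All primes ≡ 3 (mod 4) appear to even exponent (or don't appear), so by the two-squares theorem n IS expressible as a sum of two squares.
Step 3: Build a representation. Group n = k² · m with k = 4 and m = 61 · 113 = 6893 (a product of primes ≡ 1 (mod 4)); a representation of m scales to one of n via (k·x)² + (k·y)² = k²(x² + y²). Each prime p ≡ 1 (mod 4) is itself a sum of two squares; find a² by testing p − a² for a perfect square:
  61: 61 − 1² = 60, 61 − 2² = 57, 61 − 3² = 52, 61 − 4² = 45, 61 − 5² = 36 = 6² ⇒ 61 = 5² + 6².
  113: 113 − 1² = 112, 113 − 2² = 109, 113 − 3² = 104, 113 − 4² = 97, 113 − 5² = 88, 113 − 6² = 77, 113 − 7² = 64 = 8² ⇒ 113 = 7² + 8².
  Combine using the Brahmagupta–Fibonacci identity (a² + b²)(c² + d²) = (ac − bd)² + (ad + bc)² = (ac + bd)² + (ad − bc)²:
  61 · 113 = 6893: from (5² + 6²)(7² + 8²), take (5·7 − 6·8, 5·8 + 6·7) = (35 − 48, 40 + 42) = (-13, 82); dropping signs (only squares matter) gives (13, 82); check 13² + 82² = 169 + 6724 = 6893 ✓.
  Scale by k = 4: (4·13, 4·82) = (52, 328).
Step 4: Order so x ≤ y and verify: 52² + 328² = 2704 + 107584 = 110288 = n. ✓

n = 110288 = 52² + 328² (one valid representation with x ≤ y).


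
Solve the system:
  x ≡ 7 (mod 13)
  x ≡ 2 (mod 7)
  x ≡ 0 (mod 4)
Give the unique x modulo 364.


Moduli 13, 7, 4 are pairwise coprime; by CRT there is a unique solution modulo M = 13 · 7 · 4 = 364.
Solve pairwise, accumulating the modulus:
  Start with x ≡ 7 (mod 13).
  Combine with x ≡ 2 (mod 7): since gcd(13, 7) = 1, we get a unique residue mod 91.
    Write x = 7 + 13·t and substitute into x ≡ 2 (mod 7): 13·t ≡ 2 − 7 = -5 (mod 7).
    Reduce coefficients mod 7: 6·t ≡ 2 (mod 7).
    The inverse of 6 mod 7 is 6 (since 6·6 = 36 = 5·7 + 1), so t ≡ 6·2 = 12 ≡ 5 (mod 7).
    Then x = 7 + 13·5 = 72, valid modulo lcm(13, 7) = 91: x ≡ 72 (mod 91).
  Combine with x ≡ 0 (mod 4): since gcd(91, 4) = 1, we get a unique residue mod 364.
    Write x = 72 + 91·t and substitute into x ≡ 0 (mod 4): 91·t ≡ 0 − 72 = -72 (mod 4).
    Reduce coefficients mod 4: 3·t ≡ 0 (mod 4).
    The inverse of 3 mod 4 is 3 (since 3·3 = 9 = 2·4 + 1), so t ≡ 3·0 = 0 ≡ 0 (mod 4).
    Then x = 72 + 91·0 = 72, valid modulo lcm(91, 4) = 364: x ≡ 72 (mod 364).
Verify: 72 mod 13 = 7 ✓, 72 mod 7 = 2 ✓, 72 mod 4 = 0 ✓.

x ≡ 72 (mod 364).


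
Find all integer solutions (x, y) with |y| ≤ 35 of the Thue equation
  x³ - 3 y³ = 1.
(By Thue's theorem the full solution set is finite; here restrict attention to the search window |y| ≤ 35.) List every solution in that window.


The equation is x³ - 3y³ = 1. For fixed y, x³ = 3·y³ + 1, so a solution requires the RHS to be a perfect cube.
Strategy: iterate y from -35 to 35, compute RHS = 3·y³ + 1, and check whether it is a (positive or negative) perfect cube.
Check small values of y:
  y = 0: RHS = 1 = (1)³ ⇒ x = 1 works.
  y = 1: RHS = 4 is not a perfect cube.
  y = -1: RHS = -2 is not a perfect cube.
  y = 2: RHS = 25 is not a perfect cube.
  y = -2: RHS = -23 is not a perfect cube.
  y = 3: RHS = 82 is not a perfect cube.
  y = -3: RHS = -80 is not a perfect cube.
Continuing the search up to |y| = 35 finds no further solutions beyond those listed.
Collected solutions: (1, 0).

Solutions (with |y| ≤ 35): (1, 0).


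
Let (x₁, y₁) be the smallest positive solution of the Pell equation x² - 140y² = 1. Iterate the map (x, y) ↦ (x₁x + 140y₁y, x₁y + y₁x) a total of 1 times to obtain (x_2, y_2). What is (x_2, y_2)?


Step 1: Find the fundamental solution (x₁, y₁) of x² - 140y² = 1.
  Expand √140 as a continued fraction. a₀ = ⌊√140⌋ = 11; iterate m_{k+1} = d_k·a_k − m_k, d_{k+1} = (140 − m_{k+1}²)/d_k, a_{k+1} = ⌊(a₀ + m_{k+1})/d_{k+1}⌋ (starting m₀ = 0, d₀ = 1), with convergents p_k = a_k·p_{k-1} + p_{k-2}, q_k = a_k·q_{k-1} + q_{k-2} (p₋₁ = 1, q₋₁ = 0):
  k = 0: a₀ = 11; p₀/q₀ = 11/1; p₀² − 140·q₀² = 121 − 140 = -19.
  k = 1: m = 11, d = 19, a = ⌊(11 + 11)/19⌋ = 1; p/q = (1·11 + 1)/(1·1 + 0) = 12/1; p² − 140·q² = 144 − 140 = 4.
  k = 2: m = 8, d = 4, a = ⌊(11 + 8)/4⌋ = 4; p/q = (4·12 + 11)/(4·1 + 1) = 59/5; p² − 140·q² = 3481 − 3500 = -19.
  k = 3: m = 8, d = 19, a = ⌊(11 + 8)/19⌋ = 1; p/q = (1·59 + 12)/(1·5 + 1) = 71/6; p² − 140·q² = 5041 − 5040 = 1.
  The first convergent with p² − 140·q² = 1 gives the fundamental solution (x₁, y₁) = (71, 6).
Step 2: Apply the recurrence (x_{n+1}, y_{n+1}) = (x₁x_n + 140y₁y_n, x₁y_n + y₁x_n) repeatedly.
  From (x_1, y_1) = (71, 6): x_2 = 71·71 + 140·6·6 = 10081; y_2 = 71·6 + 6·71 = 852.
Step 3: Verify x_2² - 140·y_2² = 101626561 - 101626560 = 1 (should be 1). ✓

(x_1, y_1) = (71, 6); (x_2, y_2) = (10081, 852).


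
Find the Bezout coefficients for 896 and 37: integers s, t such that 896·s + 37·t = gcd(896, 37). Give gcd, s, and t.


Euclidean algorithm on (896, 37) — divide until remainder is 0:
  896 = 24 · 37 + 8
  37 = 4 · 8 + 5
  8 = 1 · 5 + 3
  5 = 1 · 3 + 2
  3 = 1 · 2 + 1
  2 = 2 · 1 + 0
gcd(896, 37) = 1.
Track Bezout coefficients alongside the remainders: start with r₀ = 896 = a·1 + b·0 (s = 1, t = 0) and r₁ = 37 = a·0 + b·1 (s = 0, t = 1); each new remainder r_{k+1} = r_{k-1} − q_k·r_k inherits s_{k+1} = s_{k-1} − q_k·s_k, t_{k+1} = t_{k-1} − q_k·t_k, so r_k = a·s_k + b·t_k at every step:
  q = 24: r = 8, s = 1 − 24·0 = 1, t = 0 − 24·1 = -24  (check: 896·1 + 37·(-24) = 8)
  q = 4: r = 5, s = 0 − 4·1 = -4, t = 1 − 4·(-24) = 97  (check: 896·(-4) + 37·97 = 5)
  q = 1: r = 3, s = 1 − 1·(-4) = 5, t = -24 − 1·97 = -121  (check: 896·5 + 37·(-121) = 3)
  q = 1: r = 2, s = -4 − 1·5 = -9, t = 97 − 1·(-121) = 218  (check: 896·(-9) + 37·218 = 2)
  q = 1: r = 1, s = 5 − 1·(-9) = 14, t = -121 − 1·218 = -339  (check: 896·14 + 37·(-339) = 1)
The row with r = 1 (the gcd) gives the Bezout coefficients s = 14, t = -339.
Result: 896 · (14) + 37 · (-339) = 1.

gcd(896, 37) = 1; s = 14, t = -339 (check: 896·14 + 37·(-339) = 1).


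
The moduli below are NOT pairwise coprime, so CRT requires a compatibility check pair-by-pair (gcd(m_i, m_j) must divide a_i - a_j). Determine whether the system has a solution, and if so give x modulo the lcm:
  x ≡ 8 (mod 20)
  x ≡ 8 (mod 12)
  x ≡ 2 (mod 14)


Moduli 20, 12, 14 are not pairwise coprime, so CRT works modulo lcm(m_i) when all pairwise compatibility conditions hold.
Pairwise compatibility: gcd(m_i, m_j) must divide a_i - a_j for every pair.
Merge one congruence at a time:
  Start: x ≡ 8 (mod 20).
  Combine with x ≡ 8 (mod 12): gcd(20, 12) = 4; 8 - 8 = 0, which IS divisible by 4, so compatible.
    Write x = 8 + 20·t and substitute into x ≡ 8 (mod 12): 20·t ≡ 8 − 8 = 0 (mod 12).
    Divide the congruence (and modulus) by g = 4: 5·t ≡ 0 (mod 3).
    Reduce coefficients mod 3: 2·t ≡ 0 (mod 3).
    The inverse of 2 mod 3 is 2 (since 2·2 = 4 = 1·3 + 1), so t ≡ 2·0 = 0 ≡ 0 (mod 3).
    Then x = 8 + 20·0 = 8, valid modulo lcm(20, 12) = 60: x ≡ 8 (mod 60).
  Combine with x ≡ 2 (mod 14): gcd(60, 14) = 2; 2 - 8 = -6, which IS divisible by 2, so compatible.
    Write x = 8 + 60·t and substitute into x ≡ 2 (mod 14): 60·t ≡ 2 − 8 = -6 (mod 14).
    Divide the congruence (and modulus) by g = 2: 30·t ≡ -3 (mod 7).
    Reduce coefficients mod 7: 2·t ≡ 4 (mod 7).
    The inverse of 2 mod 7 is 4 (since 2·4 = 8 = 1·7 + 1), so t ≡ 4·4 = 16 ≡ 2 (mod 7).
    Then x = 8 + 60·2 = 128, valid modulo lcm(60, 14) = 420: x ≡ 128 (mod 420).
Verify: 128 mod 20 = 8, 128 mod 12 = 8, 128 mod 14 = 2.

x ≡ 128 (mod 420).


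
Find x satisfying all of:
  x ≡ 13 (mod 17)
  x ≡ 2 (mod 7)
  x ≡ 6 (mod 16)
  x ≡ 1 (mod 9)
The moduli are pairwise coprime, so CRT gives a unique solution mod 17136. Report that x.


Product of moduli M = 17 · 7 · 16 · 9 = 17136.
Merge one congruence at a time:
  Start: x ≡ 13 (mod 17).
  Combine with x ≡ 2 (mod 7); new modulus lcm = 119.
    Write x = 13 + 17·t and substitute into x ≡ 2 (mod 7): 17·t ≡ 2 − 13 = -11 (mod 7).
    Reduce coefficients mod 7: 3·t ≡ 3 (mod 7).
    The inverse of 3 mod 7 is 5 (since 3·5 = 15 = 2·7 + 1), so t ≡ 5·3 = 15 ≡ 1 (mod 7).
    Then x = 13 + 17·1 = 30, valid modulo lcm(17, 7) = 119: x ≡ 30 (mod 119).
  Combine with x ≡ 6 (mod 16); new modulus lcm = 1904.
    Write x = 30 + 119·t and substitute into x ≡ 6 (mod 16): 119·t ≡ 6 − 30 = -24 (mod 16).
    Reduce coefficients mod 16: 7·t ≡ 8 (mod 16).
    The inverse of 7 mod 16 is 7 (since 7·7 = 49 = 3·16 + 1), so t ≡ 7·8 = 56 ≡ 8 (mod 16).
    Then x = 30 + 119·8 = 982, valid modulo lcm(119, 16) = 1904: x ≡ 982 (mod 1904).
  Combine with x ≡ 1 (mod 9); new modulus lcm = 17136.
    Write x = 982 + 1904·t and substitute into x ≡ 1 (mod 9): 1904·t ≡ 1 − 982 = -981 (mod 9).
    Reduce coefficients mod 9: 5·t ≡ 0 (mod 9).
    The inverse of 5 mod 9 is 2 (since 5·2 = 10 = 1·9 + 1), so t ≡ 2·0 = 0 ≡ 0 (mod 9).
    Then x = 982 + 1904·0 = 982, valid modulo lcm(1904, 9) = 17136: x ≡ 982 (mod 17136).
Verify against each original: 982 mod 17 = 13, 982 mod 7 = 2, 982 mod 16 = 6, 982 mod 9 = 1.

x ≡ 982 (mod 17136).


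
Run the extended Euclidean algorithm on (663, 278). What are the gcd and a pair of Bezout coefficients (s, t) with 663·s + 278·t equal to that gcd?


Euclidean algorithm on (663, 278) — divide until remainder is 0:
  663 = 2 · 278 + 107
  278 = 2 · 107 + 64
  107 = 1 · 64 + 43
  64 = 1 · 43 + 21
  43 = 2 · 21 + 1
  21 = 21 · 1 + 0
gcd(663, 278) = 1.
Track Bezout coefficients alongside the remainders: start with r₀ = 663 = a·1 + b·0 (s = 1, t = 0) and r₁ = 278 = a·0 + b·1 (s = 0, t = 1); each new remainder r_{k+1} = r_{k-1} − q_k·r_k inherits s_{k+1} = s_{k-1} − q_k·s_k, t_{k+1} = t_{k-1} − q_k·t_k, so r_k = a·s_k + b·t_k at every step:
  q = 2: r = 107, s = 1 − 2·0 = 1, t = 0 − 2·1 = -2  (check: 663·1 + 278·(-2) = 107)
  q = 2: r = 64, s = 0 − 2·1 = -2, t = 1 − 2·(-2) = 5  (check: 663·(-2) + 278·5 = 64)
  q = 1: r = 43, s = 1 − 1·(-2) = 3, t = -2 − 1·5 = -7  (check: 663·3 + 278·(-7) = 43)
  q = 1: r = 21, s = -2 − 1·3 = -5, t = 5 − 1·(-7) = 12  (check: 663·(-5) + 278·12 = 21)
  q = 2: r = 1, s = 3 − 2·(-5) = 13, t = -7 − 2·12 = -31  (check: 663·13 + 278·(-31) = 1)
The row with r = 1 (the gcd) gives the Bezout coefficients s = 13, t = -31.
Result: 663 · (13) + 278 · (-31) = 1.

gcd(663, 278) = 1; s = 13, t = -31 (check: 663·13 + 278·(-31) = 1).


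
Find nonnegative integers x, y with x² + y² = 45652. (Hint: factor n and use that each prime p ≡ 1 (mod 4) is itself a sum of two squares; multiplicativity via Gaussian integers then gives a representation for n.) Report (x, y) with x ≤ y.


Step 1: Factor n = 45652 = 2^2 · 101 · 113.
Step 2: Check the mod-4 condition on each prime factor: 2 = 2 (special); 101 ≡ 1 (mod 4), exponent 1; 113 ≡ 1 (mod 4), exponent 1.
All primes ≡ 3 (mod 4) appear to even exponent (or don't appear), so by the two-squares theorem n IS expressible as a sum of two squares.
Step 3: Build a representation. Group n = k² · m with k = 2 and m = 101 · 113 = 11413 (a product of primes ≡ 1 (mod 4)); a representation of m scales to one of n via (k·x)² + (k·y)² = k²(x² + y²). Each prime p ≡ 1 (mod 4) is itself a sum of two squares; find a² by testing p − a² for a perfect square:
  101: 101 − 1² = 100 = 10² ⇒ 101 = 1² + 10².
  113: 113 − 1² = 112, 113 − 2² = 109, 113 − 3² = 104, 113 − 4² = 97, 113 − 5² = 88, 113 − 6² = 77, 113 − 7² = 64 = 8² ⇒ 113 = 7² + 8².
  Combine using the Brahmagupta–Fibonacci identity (a² + b²)(c² + d²) = (ac − bd)² + (ad + bc)² = (ac + bd)² + (ad − bc)²:
  101 · 113 = 11413: from (1² + 10²)(7² + 8²), take (1·7 − 10·8, 1·8 + 10·7) = (7 − 80, 8 + 70) = (-73, 78); dropping signs (only squares matter) gives (73, 78); check 73² + 78² = 5329 + 6084 = 11413 ✓.
  Scale by k = 2: (2·73, 2·78) = (146, 156).
Step 4: Order so x ≤ y and verify: 146² + 156² = 21316 + 24336 = 45652 = n. ✓

n = 45652 = 146² + 156² (one valid representation with x ≤ y).


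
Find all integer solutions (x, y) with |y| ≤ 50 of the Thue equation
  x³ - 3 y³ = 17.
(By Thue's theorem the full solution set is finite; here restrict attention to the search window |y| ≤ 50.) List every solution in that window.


The equation is x³ - 3y³ = 17. For fixed y, x³ = 3·y³ + 17, so a solution requires the RHS to be a perfect cube.
Strategy: iterate y from -50 to 50, compute RHS = 3·y³ + 17, and check whether it is a (positive or negative) perfect cube.
Check small values of y:
  y = 0: RHS = 17 is not a perfect cube.
  y = 1: RHS = 20 is not a perfect cube.
  y = -1: RHS = 14 is not a perfect cube.
  y = 2: RHS = 41 is not a perfect cube.
  y = -2: RHS = -7 is not a perfect cube.
  y = 3: RHS = 98 is not a perfect cube.
  y = -3: RHS = -64 = (-4)³ ⇒ x = -4 works.
Continuing the search up to |y| = 50 finds no further solutions beyond those listed.
Collected solutions: (-4, -3).

Solutions (with |y| ≤ 50): (-4, -3).


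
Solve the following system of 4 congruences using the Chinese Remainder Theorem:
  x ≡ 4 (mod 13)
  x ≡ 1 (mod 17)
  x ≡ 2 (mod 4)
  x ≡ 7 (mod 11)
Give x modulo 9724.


Product of moduli M = 13 · 17 · 4 · 11 = 9724.
Merge one congruence at a time:
  Start: x ≡ 4 (mod 13).
  Combine with x ≡ 1 (mod 17); new modulus lcm = 221.
    Write x = 4 + 13·t and substitute into x ≡ 1 (mod 17): 13·t ≡ 1 − 4 = -3 (mod 17).
    Reduce coefficients mod 17: 13·t ≡ 14 (mod 17).
    The inverse of 13 mod 17 is 4 (since 13·4 = 52 = 3·17 + 1), so t ≡ 4·14 = 56 ≡ 5 (mod 17).
    Then x = 4 + 13·5 = 69, valid modulo lcm(13, 17) = 221: x ≡ 69 (mod 221).
  Combine with x ≡ 2 (mod 4); new modulus lcm = 884.
    Write x = 69 + 221·t and substitute into x ≡ 2 (mod 4): 221·t ≡ 2 − 69 = -67 (mod 4).
    Reduce coefficients mod 4: 1·t ≡ 1 (mod 4).
    So t ≡ 1 (mod 4).
    Then x = 69 + 221·1 = 290, valid modulo lcm(221, 4) = 884: x ≡ 290 (mod 884).
  Combine with x ≡ 7 (mod 11); new modulus lcm = 9724.
    Write x = 290 + 884·t and substitute into x ≡ 7 (mod 11): 884·t ≡ 7 − 290 = -283 (mod 11).
    Reduce coefficients mod 11: 4·t ≡ 3 (mod 11).
    The inverse of 4 mod 11 is 3 (since 4·3 = 12 = 1·11 + 1), so t ≡ 3·3 = 9 ≡ 9 (mod 11).
    Then x = 290 + 884·9 = 8246, valid modulo lcm(884, 11) = 9724: x ≡ 8246 (mod 9724).
Verify against each original: 8246 mod 13 = 4, 8246 mod 17 = 1, 8246 mod 4 = 2, 8246 mod 11 = 7.

x ≡ 8246 (mod 9724).


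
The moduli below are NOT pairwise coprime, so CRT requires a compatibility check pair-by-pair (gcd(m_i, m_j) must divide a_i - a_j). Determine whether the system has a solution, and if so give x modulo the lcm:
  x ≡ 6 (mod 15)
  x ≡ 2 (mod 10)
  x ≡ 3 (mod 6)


Moduli 15, 10, 6 are not pairwise coprime, so CRT works modulo lcm(m_i) when all pairwise compatibility conditions hold.
Pairwise compatibility: gcd(m_i, m_j) must divide a_i - a_j for every pair.
Merge one congruence at a time:
  Start: x ≡ 6 (mod 15).
  Combine with x ≡ 2 (mod 10): gcd(15, 10) = 5, and 2 - 6 = -4 is NOT divisible by 5.
    ⇒ system is inconsistent (no integer solution).

No solution (the system is inconsistent).


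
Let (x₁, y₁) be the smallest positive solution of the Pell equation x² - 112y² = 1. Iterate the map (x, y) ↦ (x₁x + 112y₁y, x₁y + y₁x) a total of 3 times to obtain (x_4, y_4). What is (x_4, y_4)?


Step 1: Find the fundamental solution (x₁, y₁) of x² - 112y² = 1.
  Expand √112 as a continued fraction. a₀ = ⌊√112⌋ = 10; iterate m_{k+1} = d_k·a_k − m_k, d_{k+1} = (112 − m_{k+1}²)/d_k, a_{k+1} = ⌊(a₀ + m_{k+1})/d_{k+1}⌋ (starting m₀ = 0, d₀ = 1), with convergents p_k = a_k·p_{k-1} + p_{k-2}, q_k = a_k·q_{k-1} + q_{k-2} (p₋₁ = 1, q₋₁ = 0):
  k = 0: a₀ = 10; p₀/q₀ = 10/1; p₀² − 112·q₀² = 100 − 112 = -12.
  k = 1: m = 10, d = 12, a = ⌊(10 + 10)/12⌋ = 1; p/q = (1·10 + 1)/(1·1 + 0) = 11/1; p² − 112·q² = 121 − 112 = 9.
  k = 2: m = 2, d = 9, a = ⌊(10 + 2)/9⌋ = 1; p/q = (1·11 + 10)/(1·1 + 1) = 21/2; p² − 112·q² = 441 − 448 = -7.
  k = 3: m = 7, d = 7, a = ⌊(10 + 7)/7⌋ = 2; p/q = (2·21 + 11)/(2·2 + 1) = 53/5; p² − 112·q² = 2809 − 2800 = 9.
  k = 4: m = 7, d = 9, a = ⌊(10 + 7)/9⌋ = 1; p/q = (1·53 + 21)/(1·5 + 2) = 74/7; p² − 112·q² = 5476 − 5488 = -12.
  k = 5: m = 2, d = 12, a = ⌊(10 + 2)/12⌋ = 1; p/q = (1·74 + 53)/(1·7 + 5) = 127/12; p² − 112·q² = 16129 − 16128 = 1.
  The first convergent with p² − 112·q² = 1 gives the fundamental solution (x₁, y₁) = (127, 12).
Step 2: Apply the recurrence (x_{n+1}, y_{n+1}) = (x₁x_n + 112y₁y_n, x₁y_n + y₁x_n) repeatedly.
  From (x_1, y_1) = (127, 12): x_2 = 127·127 + 112·12·12 = 32257; y_2 = 127·12 + 12·127 = 3048.
  From (x_2, y_2) = (32257, 3048): x_3 = 127·32257 + 112·12·3048 = 8193151; y_3 = 127·3048 + 12·32257 = 774180.
  From (x_3, y_3) = (8193151, 774180): x_4 = 127·8193151 + 112·12·774180 = 2081028097; y_4 = 127·774180 + 12·8193151 = 196638672.
Step 3: Verify x_4² - 112·y_4² = 4330677940503441409 - 4330677940503441408 = 1 (should be 1). ✓

(x_1, y_1) = (127, 12); (x_4, y_4) = (2081028097, 196638672).


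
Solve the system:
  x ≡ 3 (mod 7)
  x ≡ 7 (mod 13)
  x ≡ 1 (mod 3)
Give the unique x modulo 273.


Moduli 7, 13, 3 are pairwise coprime; by CRT there is a unique solution modulo M = 7 · 13 · 3 = 273.
Solve pairwise, accumulating the modulus:
  Start with x ≡ 3 (mod 7).
  Combine with x ≡ 7 (mod 13): since gcd(7, 13) = 1, we get a unique residue mod 91.
    Write x = 3 + 7·t and substitute into x ≡ 7 (mod 13): 7·t ≡ 7 − 3 = 4 (mod 13).
    The inverse of 7 mod 13 is 2 (since 7·2 = 14 = 1·13 + 1), so t ≡ 2·4 = 8 ≡ 8 (mod 13).
    Then x = 3 + 7·8 = 59, valid modulo lcm(7, 13) = 91: x ≡ 59 (mod 91).
  Combine with x ≡ 1 (mod 3): since gcd(91, 3) = 1, we get a unique residue mod 273.
    Write x = 59 + 91·t and substitute into x ≡ 1 (mod 3): 91·t ≡ 1 − 59 = -58 (mod 3).
    Reduce coefficients mod 3: 1·t ≡ 2 (mod 3).
    So t ≡ 2 (mod 3).
    Then x = 59 + 91·2 = 241, valid modulo lcm(91, 3) = 273: x ≡ 241 (mod 273).
Verify: 241 mod 7 = 3 ✓, 241 mod 13 = 7 ✓, 241 mod 3 = 1 ✓.

x ≡ 241 (mod 273).


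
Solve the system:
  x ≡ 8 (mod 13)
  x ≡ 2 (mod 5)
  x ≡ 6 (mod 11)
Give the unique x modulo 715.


Moduli 13, 5, 11 are pairwise coprime; by CRT there is a unique solution modulo M = 13 · 5 · 11 = 715.
Solve pairwise, accumulating the modulus:
  Start with x ≡ 8 (mod 13).
  Combine with x ≡ 2 (mod 5): since gcd(13, 5) = 1, we get a unique residue mod 65.
    Write x = 8 + 13·t and substitute into x ≡ 2 (mod 5): 13·t ≡ 2 − 8 = -6 (mod 5).
    Reduce coefficients mod 5: 3·t ≡ 4 (mod 5).
    The inverse of 3 mod 5 is 2 (since 3·2 = 6 = 1·5 + 1), so t ≡ 2·4 = 8 ≡ 3 (mod 5).
    Then x = 8 + 13·3 = 47, valid modulo lcm(13, 5) = 65: x ≡ 47 (mod 65).
  Combine with x ≡ 6 (mod 11): since gcd(65, 11) = 1, we get a unique residue mod 715.
    Write x = 47 + 65·t and substitute into x ≡ 6 (mod 11): 65·t ≡ 6 − 47 = -41 (mod 11).
    Reduce coefficients mod 11: 10·t ≡ 3 (mod 11).
    The inverse of 10 mod 11 is 10 (since 10·10 = 100 = 9·11 + 1), so t ≡ 10·3 = 30 ≡ 8 (mod 11).
    Then x = 47 + 65·8 = 567, valid modulo lcm(65, 11) = 715: x ≡ 567 (mod 715).
Verify: 567 mod 13 = 8 ✓, 567 mod 5 = 2 ✓, 567 mod 11 = 6 ✓.

x ≡ 567 (mod 715).


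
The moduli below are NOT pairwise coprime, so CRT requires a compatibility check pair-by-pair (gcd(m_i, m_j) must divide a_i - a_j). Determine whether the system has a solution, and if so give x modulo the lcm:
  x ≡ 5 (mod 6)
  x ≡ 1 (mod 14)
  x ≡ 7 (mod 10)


Moduli 6, 14, 10 are not pairwise coprime, so CRT works modulo lcm(m_i) when all pairwise compatibility conditions hold.
Pairwise compatibility: gcd(m_i, m_j) must divide a_i - a_j for every pair.
Merge one congruence at a time:
  Start: x ≡ 5 (mod 6).
  Combine with x ≡ 1 (mod 14): gcd(6, 14) = 2; 1 - 5 = -4, which IS divisible by 2, so compatible.
    Write x = 5 + 6·t and substitute into x ≡ 1 (mod 14): 6·t ≡ 1 − 5 = -4 (mod 14).
    Divide the congruence (and modulus) by g = 2: 3·t ≡ -2 (mod 7).
    Reduce coefficients mod 7: 3·t ≡ 5 (mod 7).
    The inverse of 3 mod 7 is 5 (since 3·5 = 15 = 2·7 + 1), so t ≡ 5·5 = 25 ≡ 4 (mod 7).
    Then x = 5 + 6·4 = 29, valid modulo lcm(6, 14) = 42: x ≡ 29 (mod 42).
  Combine with x ≡ 7 (mod 10): gcd(42, 10) = 2; 7 - 29 = -22, which IS divisible by 2, so compatible.
    Write x = 29 + 42·t and substitute into x ≡ 7 (mod 10): 42·t ≡ 7 − 29 = -22 (mod 10).
    Divide the congruence (and modulus) by g = 2: 21·t ≡ -11 (mod 5).
    Reduce coefficients mod 5: 1·t ≡ 4 (mod 5).
    So t ≡ 4 (mod 5).
    Then x = 29 + 42·4 = 197, valid modulo lcm(42, 10) = 210: x ≡ 197 (mod 210).
Verify: 197 mod 6 = 5, 197 mod 14 = 1, 197 mod 10 = 7.

x ≡ 197 (mod 210).


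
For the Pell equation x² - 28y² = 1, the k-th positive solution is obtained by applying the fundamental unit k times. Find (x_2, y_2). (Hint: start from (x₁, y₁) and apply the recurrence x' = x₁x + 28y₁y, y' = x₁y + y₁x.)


Step 1: Find the fundamental solution (x₁, y₁) of x² - 28y² = 1.
  Expand √28 as a continued fraction. a₀ = ⌊√28⌋ = 5; iterate m_{k+1} = d_k·a_k − m_k, d_{k+1} = (28 − m_{k+1}²)/d_k, a_{k+1} = ⌊(a₀ + m_{k+1})/d_{k+1}⌋ (starting m₀ = 0, d₀ = 1), with convergents p_k = a_k·p_{k-1} + p_{k-2}, q_k = a_k·q_{k-1} + q_{k-2} (p₋₁ = 1, q₋₁ = 0):
  k = 0: a₀ = 5; p₀/q₀ = 5/1; p₀² − 28·q₀² = 25 − 28 = -3.
  k = 1: m = 5, d = 3, a = ⌊(5 + 5)/3⌋ = 3; p/q = (3·5 + 1)/(3·1 + 0) = 16/3; p² − 28·q² = 256 − 252 = 4.
  k = 2: m = 4, d = 4, a = ⌊(5 + 4)/4⌋ = 2; p/q = (2·16 + 5)/(2·3 + 1) = 37/7; p² − 28·q² = 1369 − 1372 = -3.
  k = 3: m = 4, d = 3, a = ⌊(5 + 4)/3⌋ = 3; p/q = (3·37 + 16)/(3·7 + 3) = 127/24; p² − 28·q² = 16129 − 16128 = 1.
  The first convergent with p² − 28·q² = 1 gives the fundamental solution (x₁, y₁) = (127, 24).
Step 2: Apply the recurrence (x_{n+1}, y_{n+1}) = (x₁x_n + 28y₁y_n, x₁y_n + y₁x_n) repeatedly.
  From (x_1, y_1) = (127, 24): x_2 = 127·127 + 28·24·24 = 32257; y_2 = 127·24 + 24·127 = 6096.
Step 3: Verify x_2² - 28·y_2² = 1040514049 - 1040514048 = 1 (should be 1). ✓

(x_1, y_1) = (127, 24); (x_2, y_2) = (32257, 6096).


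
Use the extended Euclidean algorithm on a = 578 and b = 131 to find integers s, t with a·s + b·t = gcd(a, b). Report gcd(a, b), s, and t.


Euclidean algorithm on (578, 131) — divide until remainder is 0:
  578 = 4 · 131 + 54
  131 = 2 · 54 + 23
  54 = 2 · 23 + 8
  23 = 2 · 8 + 7
  8 = 1 · 7 + 1
  7 = 7 · 1 + 0
gcd(578, 131) = 1.
Track Bezout coefficients alongside the remainders: start with r₀ = 578 = a·1 + b·0 (s = 1, t = 0) and r₁ = 131 = a·0 + b·1 (s = 0, t = 1); each new remainder r_{k+1} = r_{k-1} − q_k·r_k inherits s_{k+1} = s_{k-1} − q_k·s_k, t_{k+1} = t_{k-1} − q_k·t_k, so r_k = a·s_k + b·t_k at every step:
  q = 4: r = 54, s = 1 − 4·0 = 1, t = 0 − 4·1 = -4  (check: 578·1 + 131·(-4) = 54)
  q = 2: r = 23, s = 0 − 2·1 = -2, t = 1 − 2·(-4) = 9  (check: 578·(-2) + 131·9 = 23)
  q = 2: r = 8, s = 1 − 2·(-2) = 5, t = -4 − 2·9 = -22  (check: 578·5 + 131·(-22) = 8)
  q = 2: r = 7, s = -2 − 2·5 = -12, t = 9 − 2·(-22) = 53  (check: 578·(-12) + 131·53 = 7)
  q = 1: r = 1, s = 5 − 1·(-12) = 17, t = -22 − 1·53 = -75  (check: 578·17 + 131·(-75) = 1)
The row with r = 1 (the gcd) gives the Bezout coefficients s = 17, t = -75.
Result: 578 · (17) + 131 · (-75) = 1.

gcd(578, 131) = 1; s = 17, t = -75 (check: 578·17 + 131·(-75) = 1).


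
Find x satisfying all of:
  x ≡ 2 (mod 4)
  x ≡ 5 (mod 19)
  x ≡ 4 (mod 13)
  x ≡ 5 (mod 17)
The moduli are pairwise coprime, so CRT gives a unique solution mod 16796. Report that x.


Product of moduli M = 4 · 19 · 13 · 17 = 16796.
Merge one congruence at a time:
  Start: x ≡ 2 (mod 4).
  Combine with x ≡ 5 (mod 19); new modulus lcm = 76.
    Write x = 2 + 4·t and substitute into x ≡ 5 (mod 19): 4·t ≡ 5 − 2 = 3 (mod 19).
    The inverse of 4 mod 19 is 5 (since 4·5 = 20 = 1·19 + 1), so t ≡ 5·3 = 15 ≡ 15 (mod 19).
    Then x = 2 + 4·15 = 62, valid modulo lcm(4, 19) = 76: x ≡ 62 (mod 76).
  Combine with x ≡ 4 (mod 13); new modulus lcm = 988.
    Write x = 62 + 76·t and substitute into x ≡ 4 (mod 13): 76·t ≡ 4 − 62 = -58 (mod 13).
    Reduce coefficients mod 13: 11·t ≡ 7 (mod 13).
    The inverse of 11 mod 13 is 6 (since 11·6 = 66 = 5·13 + 1), so t ≡ 6·7 = 42 ≡ 3 (mod 13).
    Then x = 62 + 76·3 = 290, valid modulo lcm(76, 13) = 988: x ≡ 290 (mod 988).
  Combine with x ≡ 5 (mod 17); new modulus lcm = 16796.
    Write x = 290 + 988·t and substitute into x ≡ 5 (mod 17): 988·t ≡ 5 − 290 = -285 (mod 17).
    Reduce coefficients mod 17: 2·t ≡ 4 (mod 17).
    The inverse of 2 mod 17 is 9 (since 2·9 = 18 = 1·17 + 1), so t ≡ 9·4 = 36 ≡ 2 (mod 17).
    Then x = 290 + 988·2 = 2266, valid modulo lcm(988, 17) = 16796: x ≡ 2266 (mod 16796).
Verify against each original: 2266 mod 4 = 2, 2266 mod 19 = 5, 2266 mod 13 = 4, 2266 mod 17 = 5.

x ≡ 2266 (mod 16796).


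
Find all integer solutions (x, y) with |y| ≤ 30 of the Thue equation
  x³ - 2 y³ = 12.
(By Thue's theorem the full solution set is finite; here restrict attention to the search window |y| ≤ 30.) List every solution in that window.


The equation is x³ - 2y³ = 12. For fixed y, x³ = 2·y³ + 12, so a solution requires the RHS to be a perfect cube.
Strategy: iterate y from -30 to 30, compute RHS = 2·y³ + 12, and check whether it is a (positive or negative) perfect cube.
Check small values of y:
  y = 0: RHS = 12 is not a perfect cube.
  y = 1: RHS = 14 is not a perfect cube.
  y = -1: RHS = 10 is not a perfect cube.
  y = 2: RHS = 28 is not a perfect cube.
  y = -2: RHS = -4 is not a perfect cube.
  y = 3: RHS = 66 is not a perfect cube.
  y = -3: RHS = -42 is not a perfect cube.
Continuing the search up to |y| = 30 finds no solutions either.
No (x, y) in the scanned range satisfies the equation.

No integer solutions with |y| ≤ 30.


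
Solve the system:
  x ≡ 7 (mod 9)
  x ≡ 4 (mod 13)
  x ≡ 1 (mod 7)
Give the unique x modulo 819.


Moduli 9, 13, 7 are pairwise coprime; by CRT there is a unique solution modulo M = 9 · 13 · 7 = 819.
Solve pairwise, accumulating the modulus:
  Start with x ≡ 7 (mod 9).
  Combine with x ≡ 4 (mod 13): since gcd(9, 13) = 1, we get a unique residue mod 117.
    Write x = 7 + 9·t and substitute into x ≡ 4 (mod 13): 9·t ≡ 4 − 7 = -3 (mod 13).
    Reduce coefficients mod 13: 9·t ≡ 10 (mod 13).
    The inverse of 9 mod 13 is 3 (since 9·3 = 27 = 2·13 + 1), so t ≡ 3·10 = 30 ≡ 4 (mod 13).
    Then x = 7 + 9·4 = 43, valid modulo lcm(9, 13) = 117: x ≡ 43 (mod 117).
  Combine with x ≡ 1 (mod 7): since gcd(117, 7) = 1, we get a unique residue mod 819.
    Write x = 43 + 117·t and substitute into x ≡ 1 (mod 7): 117·t ≡ 1 − 43 = -42 (mod 7).
    Reduce coefficients mod 7: 5·t ≡ 0 (mod 7).
    The inverse of 5 mod 7 is 3 (since 5·3 = 15 = 2·7 + 1), so t ≡ 3·0 = 0 ≡ 0 (mod 7).
    Then x = 43 + 117·0 = 43, valid modulo lcm(117, 7) = 819: x ≡ 43 (mod 819).
Verify: 43 mod 9 = 7 ✓, 43 mod 13 = 4 ✓, 43 mod 7 = 1 ✓.

x ≡ 43 (mod 819).


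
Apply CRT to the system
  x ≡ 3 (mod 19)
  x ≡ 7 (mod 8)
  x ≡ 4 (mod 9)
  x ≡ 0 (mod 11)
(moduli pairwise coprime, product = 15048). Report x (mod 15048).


Product of moduli M = 19 · 8 · 9 · 11 = 15048.
Merge one congruence at a time:
  Start: x ≡ 3 (mod 19).
  Combine with x ≡ 7 (mod 8); new modulus lcm = 152.
    Write x = 3 + 19·t and substitute into x ≡ 7 (mod 8): 19·t ≡ 7 − 3 = 4 (mod 8).
    Reduce coefficients mod 8: 3·t ≡ 4 (mod 8).
    The inverse of 3 mod 8 is 3 (since 3·3 = 9 = 1·8 + 1), so t ≡ 3·4 = 12 ≡ 4 (mod 8).
    Then x = 3 + 19·4 = 79, valid modulo lcm(19, 8) = 152: x ≡ 79 (mod 152).
  Combine with x ≡ 4 (mod 9); new modulus lcm = 1368.
    Write x = 79 + 152·t and substitute into x ≡ 4 (mod 9): 152·t ≡ 4 − 79 = -75 (mod 9).
    Reduce coefficients mod 9: 8·t ≡ 6 (mod 9).
    The inverse of 8 mod 9 is 8 (since 8·8 = 64 = 7·9 + 1), so t ≡ 8·6 = 48 ≡ 3 (mod 9).
    Then x = 79 + 152·3 = 535, valid modulo lcm(152, 9) = 1368: x ≡ 535 (mod 1368).
  Combine with x ≡ 0 (mod 11); new modulus lcm = 15048.
    Write x = 535 + 1368·t and substitute into x ≡ 0 (mod 11): 1368·t ≡ 0 − 535 = -535 (mod 11).
    Reduce coefficients mod 11: 4·t ≡ 4 (mod 11).
    The inverse of 4 mod 11 is 3 (since 4·3 = 12 = 1·11 + 1), so t ≡ 3·4 = 12 ≡ 1 (mod 11).
    Then x = 535 + 1368·1 = 1903, valid modulo lcm(1368, 11) = 15048: x ≡ 1903 (mod 15048).
Verify against each original: 1903 mod 19 = 3, 1903 mod 8 = 7, 1903 mod 9 = 4, 1903 mod 11 = 0.

x ≡ 1903 (mod 15048).


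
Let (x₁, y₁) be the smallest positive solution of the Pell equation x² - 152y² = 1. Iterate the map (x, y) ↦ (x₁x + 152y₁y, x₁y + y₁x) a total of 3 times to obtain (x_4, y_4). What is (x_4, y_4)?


Step 1: Find the fundamental solution (x₁, y₁) of x² - 152y² = 1.
  Expand √152 as a continued fraction. a₀ = ⌊√152⌋ = 12; iterate m_{k+1} = d_k·a_k − m_k, d_{k+1} = (152 − m_{k+1}²)/d_k, a_{k+1} = ⌊(a₀ + m_{k+1})/d_{k+1}⌋ (starting m₀ = 0, d₀ = 1), with convergents p_k = a_k·p_{k-1} + p_{k-2}, q_k = a_k·q_{k-1} + q_{k-2} (p₋₁ = 1, q₋₁ = 0):
  k = 0: a₀ = 12; p₀/q₀ = 12/1; p₀² − 152·q₀² = 144 − 152 = -8.
  k = 1: m = 12, d = 8, a = ⌊(12 + 12)/8⌋ = 3; p/q = (3·12 + 1)/(3·1 + 0) = 37/3; p² − 152·q² = 1369 − 1368 = 1.
  The first convergent with p² − 152·q² = 1 gives the fundamental solution (x₁, y₁) = (37, 3).
Step 2: Apply the recurrence (x_{n+1}, y_{n+1}) = (x₁x_n + 152y₁y_n, x₁y_n + y₁x_n) repeatedly.
  From (x_1, y_1) = (37, 3): x_2 = 37·37 + 152·3·3 = 2737; y_2 = 37·3 + 3·37 = 222.
  From (x_2, y_2) = (2737, 222): x_3 = 37·2737 + 152·3·222 = 202501; y_3 = 37·222 + 3·2737 = 16425.
  From (x_3, y_3) = (202501, 16425): x_4 = 37·202501 + 152·3·16425 = 14982337; y_4 = 37·16425 + 3·202501 = 1215228.
Step 3: Verify x_4² - 152·y_4² = 224470421981569 - 224470421981568 = 1 (should be 1). ✓

(x_1, y_1) = (37, 3); (x_4, y_4) = (14982337, 1215228).


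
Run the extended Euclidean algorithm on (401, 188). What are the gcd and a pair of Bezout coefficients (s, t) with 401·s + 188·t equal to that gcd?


Euclidean algorithm on (401, 188) — divide until remainder is 0:
  401 = 2 · 188 + 25
  188 = 7 · 25 + 13
  25 = 1 · 13 + 12
  13 = 1 · 12 + 1
  12 = 12 · 1 + 0
gcd(401, 188) = 1.
Track Bezout coefficients alongside the remainders: start with r₀ = 401 = a·1 + b·0 (s = 1, t = 0) and r₁ = 188 = a·0 + b·1 (s = 0, t = 1); each new remainder r_{k+1} = r_{k-1} − q_k·r_k inherits s_{k+1} = s_{k-1} − q_k·s_k, t_{k+1} = t_{k-1} − q_k·t_k, so r_k = a·s_k + b·t_k at every step:
  q = 2: r = 25, s = 1 − 2·0 = 1, t = 0 − 2·1 = -2  (check: 401·1 + 188·(-2) = 25)
  q = 7: r = 13, s = 0 − 7·1 = -7, t = 1 − 7·(-2) = 15  (check: 401·(-7) + 188·15 = 13)
  q = 1: r = 12, s = 1 − 1·(-7) = 8, t = -2 − 1·15 = -17  (check: 401·8 + 188·(-17) = 12)
  q = 1: r = 1, s = -7 − 1·8 = -15, t = 15 − 1·(-17) = 32  (check: 401·(-15) + 188·32 = 1)
The row with r = 1 (the gcd) gives the Bezout coefficients s = -15, t = 32.
Result: 401 · (-15) + 188 · (32) = 1.

gcd(401, 188) = 1; s = -15, t = 32 (check: 401·(-15) + 188·32 = 1).


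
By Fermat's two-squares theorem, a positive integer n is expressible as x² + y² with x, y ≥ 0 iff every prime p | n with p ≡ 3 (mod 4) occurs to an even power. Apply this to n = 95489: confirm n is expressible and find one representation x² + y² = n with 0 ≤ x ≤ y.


Step 1: Factor n = 95489 = 17 · 41 · 137.
Step 2: Check the mod-4 condition on each prime factor: 17 ≡ 1 (mod 4), exponent 1; 41 ≡ 1 (mod 4), exponent 1; 137 ≡ 1 (mod 4), exponent 1.
All primes ≡ 3 (mod 4) appear to even exponent (or don't appear), so by the two-squares theorem n IS expressible as a sum of two squares.
Step 3: Build a representation. Here n = 17 · 41 · 137 is a product of primes ≡ 1 (mod 4). Each prime p ≡ 1 (mod 4) is itself a sum of two squares; find a² by testing p − a² for a perfect square:
  17: 17 − 1² = 16 = 4² ⇒ 17 = 1² + 4².
  41: 41 − 1² = 40, 41 − 2² = 37, 41 − 3² = 32, 41 − 4² = 25 = 5² ⇒ 41 = 4² + 5².
  137: 137 − 1² = 136, 137 − 2² = 133, 137 − 3² = 128, 137 − 4² = 121 = 11² ⇒ 137 = 4² + 11².
  Combine using the Brahmagupta–Fibonacci identity (a² + b²)(c² + d²) = (ac − bd)² + (ad + bc)² = (ac + bd)² + (ad − bc)²:
  17 · 41 = 697: from (1² + 4²)(4² + 5²), take (1·4 − 4·5, 1·5 + 4·4) = (4 − 20, 5 + 16) = (-16, 21); dropping signs (only squares matter) gives (16, 21); check 16² + 21² = 256 + 441 = 697 ✓.
  697 · 137 = 95489: from (16² + 21²)(4² + 11²), take (16·4 − 21·11, 16·11 + 21·4) = (64 − 231, 176 + 84) = (-167, 260); dropping signs (only squares matter) gives (167, 260); check 167² + 260² = 27889 + 67600 = 95489 ✓.
Step 4: Order so x ≤ y and verify: 167² + 260² = 27889 + 67600 = 95489 = n. ✓

n = 95489 = 167² + 260² (one valid representation with x ≤ y).


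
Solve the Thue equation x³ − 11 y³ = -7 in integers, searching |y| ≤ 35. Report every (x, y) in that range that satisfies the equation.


The equation is x³ - 11y³ = -7. For fixed y, x³ = 11·y³ − 7, so a solution requires the RHS to be a perfect cube.
Strategy: iterate y from -35 to 35, compute RHS = 11·y³ − 7, and check whether it is a (positive or negative) perfect cube.
Check small values of y:
  y = 0: RHS = -7 is not a perfect cube.
  y = 1: RHS = 4 is not a perfect cube.
  y = -1: RHS = -18 is not a perfect cube.
  y = 2: RHS = 81 is not a perfect cube.
  y = -2: RHS = -95 is not a perfect cube.
  y = 3: RHS = 290 is not a perfect cube.
  y = -3: RHS = -304 is not a perfect cube.
Continuing the search up to |y| = 35 finds no solutions either.
No (x, y) in the scanned range satisfies the equation.

No integer solutions with |y| ≤ 35.


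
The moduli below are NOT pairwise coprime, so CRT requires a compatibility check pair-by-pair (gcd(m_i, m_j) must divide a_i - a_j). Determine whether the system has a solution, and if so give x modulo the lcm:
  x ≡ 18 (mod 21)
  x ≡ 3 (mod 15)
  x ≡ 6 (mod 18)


Moduli 21, 15, 18 are not pairwise coprime, so CRT works modulo lcm(m_i) when all pairwise compatibility conditions hold.
Pairwise compatibility: gcd(m_i, m_j) must divide a_i - a_j for every pair.
Merge one congruence at a time:
  Start: x ≡ 18 (mod 21).
  Combine with x ≡ 3 (mod 15): gcd(21, 15) = 3; 3 - 18 = -15, which IS divisible by 3, so compatible.
    Write x = 18 + 21·t and substitute into x ≡ 3 (mod 15): 21·t ≡ 3 − 18 = -15 (mod 15).
    Divide the congruence (and modulus) by g = 3: 7·t ≡ -5 (mod 5).
    Reduce coefficients mod 5: 2·t ≡ 0 (mod 5).
    The inverse of 2 mod 5 is 3 (since 2·3 = 6 = 1·5 + 1), so t ≡ 3·0 = 0 ≡ 0 (mod 5).
    Then x = 18 + 21·0 = 18, valid modulo lcm(21, 15) = 105: x ≡ 18 (mod 105).
  Combine with x ≡ 6 (mod 18): gcd(105, 18) = 3; 6 - 18 = -12, which IS divisible by 3, so compatible.
    Write x = 18 + 105·t and substitute into x ≡ 6 (mod 18): 105·t ≡ 6 − 18 = -12 (mod 18).
    Divide the congruence (and modulus) by g = 3: 35·t ≡ -4 (mod 6).
    Reduce coefficients mod 6: 5·t ≡ 2 (mod 6).
    The inverse of 5 mod 6 is 5 (since 5·5 = 25 = 4·6 + 1), so t ≡ 5·2 = 10 ≡ 4 (mod 6).
    Then x = 18 + 105·4 = 438, valid modulo lcm(105, 18) = 630: x ≡ 438 (mod 630).
Verify: 438 mod 21 = 18, 438 mod 15 = 3, 438 mod 18 = 6.

x ≡ 438 (mod 630).


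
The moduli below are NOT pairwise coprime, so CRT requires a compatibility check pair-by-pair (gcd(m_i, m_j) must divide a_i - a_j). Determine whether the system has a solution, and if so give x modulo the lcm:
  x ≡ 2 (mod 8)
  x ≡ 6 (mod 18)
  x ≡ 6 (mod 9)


Moduli 8, 18, 9 are not pairwise coprime, so CRT works modulo lcm(m_i) when all pairwise compatibility conditions hold.
Pairwise compatibility: gcd(m_i, m_j) must divide a_i - a_j for every pair.
Merge one congruence at a time:
  Start: x ≡ 2 (mod 8).
  Combine with x ≡ 6 (mod 18): gcd(8, 18) = 2; 6 - 2 = 4, which IS divisible by 2, so compatible.
    Write x = 2 + 8·t and substitute into x ≡ 6 (mod 18): 8·t ≡ 6 − 2 = 4 (mod 18).
    Divide the congruence (and modulus) by g = 2: 4·t ≡ 2 (mod 9).
    The inverse of 4 mod 9 is 7 (since 4·7 = 28 = 3·9 + 1), so t ≡ 7·2 = 14 ≡ 5 (mod 9).
    Then x = 2 + 8·5 = 42, valid modulo lcm(8, 18) = 72: x ≡ 42 (mod 72).
  Combine with x ≡ 6 (mod 9): gcd(72, 9) = 9; 6 - 42 = -36, which IS divisible by 9, so compatible.
    Write x = 42 + 72·t and substitute into x ≡ 6 (mod 9): 72·t ≡ 6 − 42 = -36 (mod 9).
    Divide the congruence (and modulus) by g = 9: 8·t ≡ -4 (mod 1).
    Modulo 1 every t works; take t = 0.
    Then x = 42 + 72·0 = 42, valid modulo lcm(72, 9) = 72: x ≡ 42 (mod 72).
Verify: 42 mod 8 = 2, 42 mod 18 = 6, 42 mod 9 = 6.

x ≡ 42 (mod 72).


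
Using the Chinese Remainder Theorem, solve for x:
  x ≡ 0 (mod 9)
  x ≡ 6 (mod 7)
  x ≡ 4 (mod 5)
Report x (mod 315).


Moduli 9, 7, 5 are pairwise coprime; by CRT there is a unique solution modulo M = 9 · 7 · 5 = 315.
Solve pairwise, accumulating the modulus:
  Start with x ≡ 0 (mod 9).
  Combine with x ≡ 6 (mod 7): since gcd(9, 7) = 1, we get a unique residue mod 63.
    Write x = 0 + 9·t and substitute into x ≡ 6 (mod 7): 9·t ≡ 6 − 0 = 6 (mod 7).
    Reduce coefficients mod 7: 2·t ≡ 6 (mod 7).
    The inverse of 2 mod 7 is 4 (since 2·4 = 8 = 1·7 + 1), so t ≡ 4·6 = 24 ≡ 3 (mod 7).
    Then x = 0 + 9·3 = 27, valid modulo lcm(9, 7) = 63: x ≡ 27 (mod 63).
  Combine with x ≡ 4 (mod 5): since gcd(63, 5) = 1, we get a unique residue mod 315.
    Write x = 27 + 63·t and substitute into x ≡ 4 (mod 5): 63·t ≡ 4 − 27 = -23 (mod 5).
    Reduce coefficients mod 5: 3·t ≡ 2 (mod 5).
    The inverse of 3 mod 5 is 2 (since 3·2 = 6 = 1·5 + 1), so t ≡ 2·2 = 4 ≡ 4 (mod 5).
    Then x = 27 + 63·4 = 279, valid modulo lcm(63, 5) = 315: x ≡ 279 (mod 315).
Verify: 279 mod 9 = 0 ✓, 279 mod 7 = 6 ✓, 279 mod 5 = 4 ✓.

x ≡ 279 (mod 315).


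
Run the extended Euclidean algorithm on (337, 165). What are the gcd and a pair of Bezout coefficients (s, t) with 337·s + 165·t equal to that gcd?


Euclidean algorithm on (337, 165) — divide until remainder is 0:
  337 = 2 · 165 + 7
  165 = 23 · 7 + 4
  7 = 1 · 4 + 3
  4 = 1 · 3 + 1
  3 = 3 · 1 + 0
gcd(337, 165) = 1.
Track Bezout coefficients alongside the remainders: start with r₀ = 337 = a·1 + b·0 (s = 1, t = 0) and r₁ = 165 = a·0 + b·1 (s = 0, t = 1); each new remainder r_{k+1} = r_{k-1} − q_k·r_k inherits s_{k+1} = s_{k-1} − q_k·s_k, t_{k+1} = t_{k-1} − q_k·t_k, so r_k = a·s_k + b·t_k at every step:
  q = 2: r = 7, s = 1 − 2·0 = 1, t = 0 − 2·1 = -2  (check: 337·1 + 165·(-2) = 7)
  q = 23: r = 4, s = 0 − 23·1 = -23, t = 1 − 23·(-2) = 47  (check: 337·(-23) + 165·47 = 4)
  q = 1: r = 3, s = 1 − 1·(-23) = 24, t = -2 − 1·47 = -49  (check: 337·24 + 165·(-49) = 3)
  q = 1: r = 1, s = -23 − 1·24 = -47, t = 47 − 1·(-49) = 96  (check: 337·(-47) + 165·96 = 1)
The row with r = 1 (the gcd) gives the Bezout coefficients s = -47, t = 96.
Result: 337 · (-47) + 165 · (96) = 1.

gcd(337, 165) = 1; s = -47, t = 96 (check: 337·(-47) + 165·96 = 1).
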